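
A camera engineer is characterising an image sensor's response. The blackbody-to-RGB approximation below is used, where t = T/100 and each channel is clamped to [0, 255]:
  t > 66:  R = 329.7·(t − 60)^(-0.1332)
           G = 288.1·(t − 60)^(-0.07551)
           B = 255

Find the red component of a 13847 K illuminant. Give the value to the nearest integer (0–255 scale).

184

t = 13847/100 = 138.47; the t > 66 branch applies.
R = 329.7·(138.47 − 60)^(-0.1332) = 329.7·78.47^(-0.1332) = 329.7·0.55928 = 184.393.
Rounded: 184.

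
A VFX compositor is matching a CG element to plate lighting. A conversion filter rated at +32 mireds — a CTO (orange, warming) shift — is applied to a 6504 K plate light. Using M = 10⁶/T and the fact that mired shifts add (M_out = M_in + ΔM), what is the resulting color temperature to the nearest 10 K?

5380 K

M_in = 10⁶/6504 = 153.75 mireds.
M_out = 153.75 + (+32) = 185.75 mireds.
T_out = 10⁶/185.75 = 5383.5 K → 5380 K.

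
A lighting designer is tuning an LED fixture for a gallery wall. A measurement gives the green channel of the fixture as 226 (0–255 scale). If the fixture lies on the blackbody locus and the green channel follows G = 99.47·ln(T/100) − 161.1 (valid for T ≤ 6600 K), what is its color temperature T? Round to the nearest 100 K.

4900 K

ln t = (226 + 161.1) / 99.47 = 3.8916.
t = e^3.8916 = 48.990.
T = 100·t = 4899 K → 4900 K to the nearest 100 K.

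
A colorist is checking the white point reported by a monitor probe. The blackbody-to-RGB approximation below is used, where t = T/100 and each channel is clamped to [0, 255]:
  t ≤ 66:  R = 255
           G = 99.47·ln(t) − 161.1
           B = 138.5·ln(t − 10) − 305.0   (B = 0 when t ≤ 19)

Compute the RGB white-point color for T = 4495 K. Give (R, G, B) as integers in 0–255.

t = 4495/100 = 44.95; the t ≤ 66 branch applies.
R = 255 by definition for t ≤ 66.
G = 99.47·ln 44.95 − 161.1 = 99.47·3.8056 − 161.1 = 217.438.
B = 138.5·ln(44.95 − 10) − 305.0 = 138.5·ln 34.95 − 305.0 = 138.5·3.5539 − 305.0 = 187.218.
Rounded: (255, 217, 187).

(255, 217, 187)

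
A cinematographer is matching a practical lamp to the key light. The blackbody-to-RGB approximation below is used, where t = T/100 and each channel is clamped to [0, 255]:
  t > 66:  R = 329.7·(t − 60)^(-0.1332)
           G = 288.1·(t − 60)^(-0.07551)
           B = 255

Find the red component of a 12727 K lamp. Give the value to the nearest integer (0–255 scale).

188

t = 12727/100 = 127.27; the t > 66 branch applies.
R = 329.7·(127.27 − 60)^(-0.1332) = 329.7·67.27^(-0.1332) = 329.7·0.57087 = 188.215.
Rounded: 188.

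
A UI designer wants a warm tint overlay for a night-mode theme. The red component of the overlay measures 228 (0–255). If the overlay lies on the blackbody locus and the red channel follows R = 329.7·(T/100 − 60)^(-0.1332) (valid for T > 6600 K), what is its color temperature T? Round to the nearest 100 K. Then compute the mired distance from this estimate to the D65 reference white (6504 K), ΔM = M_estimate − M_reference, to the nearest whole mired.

-22 mireds

(t − 60)^(-0.1332) = 228/329.7 = 0.69154.
t − 60 = 0.69154^(1/-0.1332) = 0.69154^(-7.508) = 15.943, so t = 75.943.
T = 100·t = 7594 K → 7600 K to the nearest 100 K.
M_estimate = 10⁶/7600 = 131.58; M_reference = 10⁶/6504 = 153.75.
ΔM = 131.58 − 153.75 = -22.17 → -22 mireds.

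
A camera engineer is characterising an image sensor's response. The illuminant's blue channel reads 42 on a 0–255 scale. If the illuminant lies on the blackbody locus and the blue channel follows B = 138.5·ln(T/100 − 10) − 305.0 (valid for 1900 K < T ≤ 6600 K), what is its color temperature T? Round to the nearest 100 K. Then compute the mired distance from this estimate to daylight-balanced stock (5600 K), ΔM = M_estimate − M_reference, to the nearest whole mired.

+276 mireds

ln(t − 10) = (42 + 305.0) / 138.5 = 2.5054.
t − 10 = e^2.5054 = 12.249, so t = 22.249.
T = 100·t = 2225 K → 2200 K to the nearest 100 K.
M_estimate = 10⁶/2200 = 454.55; M_reference = 10⁶/5600 = 178.57.
ΔM = 454.55 − 178.57 = 275.97 → +276 mireds.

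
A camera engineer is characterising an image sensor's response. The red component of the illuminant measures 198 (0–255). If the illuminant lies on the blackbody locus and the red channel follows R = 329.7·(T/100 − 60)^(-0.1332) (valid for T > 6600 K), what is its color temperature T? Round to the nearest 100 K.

10600 K

(t − 60)^(-0.1332) = 198/329.7 = 0.60055.
t − 60 = 0.60055^(1/-0.1332) = 0.60055^(-7.508) = 45.980, so t = 105.980.
T = 100·t = 10598 K → 10600 K to the nearest 100 K.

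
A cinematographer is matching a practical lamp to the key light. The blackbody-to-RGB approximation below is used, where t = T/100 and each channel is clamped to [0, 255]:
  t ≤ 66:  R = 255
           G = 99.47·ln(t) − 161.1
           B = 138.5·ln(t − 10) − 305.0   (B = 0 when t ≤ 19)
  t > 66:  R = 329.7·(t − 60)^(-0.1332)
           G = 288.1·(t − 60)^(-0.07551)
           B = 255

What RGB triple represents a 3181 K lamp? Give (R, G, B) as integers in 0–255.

(255, 183, 122)

t = 3181/100 = 31.81; the t ≤ 66 branch applies.
R = 255 by definition for t ≤ 66.
G = 99.47·ln 31.81 − 161.1 = 99.47·3.4598 − 161.1 = 183.044.
B = 138.5·ln(31.81 − 10) − 305.0 = 138.5·ln 21.81 − 305.0 = 138.5·3.0824 − 305.0 = 121.908.
Rounded: (255, 183, 122).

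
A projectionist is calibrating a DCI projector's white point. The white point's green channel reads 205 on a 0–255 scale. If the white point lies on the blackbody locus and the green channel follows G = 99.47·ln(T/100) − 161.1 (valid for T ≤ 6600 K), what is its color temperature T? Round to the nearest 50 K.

ln t = (205 + 161.1) / 99.47 = 3.6805.
t = e^3.6805 = 39.666.
T = 100·t = 3967 K → 3950 K to the nearest 50 K.

3950 K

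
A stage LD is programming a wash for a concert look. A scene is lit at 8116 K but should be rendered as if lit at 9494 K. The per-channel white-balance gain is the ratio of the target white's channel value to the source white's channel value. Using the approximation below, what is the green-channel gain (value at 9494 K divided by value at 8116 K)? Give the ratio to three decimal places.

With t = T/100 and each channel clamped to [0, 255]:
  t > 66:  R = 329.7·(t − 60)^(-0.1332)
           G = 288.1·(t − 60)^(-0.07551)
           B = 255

At 8116 K (t = 81.16):
  G = 288.1·(81.16 − 60)^(-0.07551) = 288.1·21.16^(-0.07551) = 288.1·0.79416 = 228.799.
At 9494 K (t = 94.94):
  G = 288.1·(94.94 − 60)^(-0.07551) = 288.1·34.94^(-0.07551) = 288.1·0.76465 = 220.296.
Gain = 220.296 / 228.799 = 0.9628 → 0.963.

0.963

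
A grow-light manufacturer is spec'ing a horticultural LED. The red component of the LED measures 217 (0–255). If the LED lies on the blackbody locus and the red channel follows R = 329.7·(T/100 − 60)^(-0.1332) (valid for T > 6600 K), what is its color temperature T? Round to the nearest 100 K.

8300 K

(t − 60)^(-0.1332) = 217/329.7 = 0.65817.
t − 60 = 0.65817^(1/-0.1332) = 0.65817^(-7.508) = 23.110, so t = 83.110.
T = 100·t = 8311 K → 8300 K to the nearest 100 K.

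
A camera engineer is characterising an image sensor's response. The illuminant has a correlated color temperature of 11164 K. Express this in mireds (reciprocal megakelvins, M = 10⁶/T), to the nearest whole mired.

M = 10⁶ / 11164 = 89.574 → 90 mireds.

90 mireds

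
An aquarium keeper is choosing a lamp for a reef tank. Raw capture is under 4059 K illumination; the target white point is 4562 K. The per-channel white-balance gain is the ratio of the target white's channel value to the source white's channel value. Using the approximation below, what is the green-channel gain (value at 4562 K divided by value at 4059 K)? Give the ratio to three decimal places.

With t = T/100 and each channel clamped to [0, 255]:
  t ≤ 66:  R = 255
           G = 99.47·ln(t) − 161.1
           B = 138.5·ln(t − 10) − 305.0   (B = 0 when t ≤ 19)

1.056

At 4059 K (t = 40.59):
  G = 99.47·ln 40.59 − 161.1 = 99.47·3.7035 − 161.1 = 207.289.
At 4562 K (t = 45.62):
  G = 99.47·ln 45.62 − 161.1 = 99.47·3.8203 − 161.1 = 218.910.
Gain = 218.910 / 207.289 = 1.0561 → 1.056.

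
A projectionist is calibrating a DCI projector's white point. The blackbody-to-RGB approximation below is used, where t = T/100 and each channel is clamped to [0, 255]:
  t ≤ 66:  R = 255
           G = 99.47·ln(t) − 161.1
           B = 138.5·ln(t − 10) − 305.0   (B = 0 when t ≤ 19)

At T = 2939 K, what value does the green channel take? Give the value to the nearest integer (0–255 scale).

175

t = 2939/100 = 29.39; the t ≤ 66 branch applies.
G = 99.47·ln 29.39 − 161.1 = 99.47·3.3807 − 161.1 = 175.174.
Rounded: 175.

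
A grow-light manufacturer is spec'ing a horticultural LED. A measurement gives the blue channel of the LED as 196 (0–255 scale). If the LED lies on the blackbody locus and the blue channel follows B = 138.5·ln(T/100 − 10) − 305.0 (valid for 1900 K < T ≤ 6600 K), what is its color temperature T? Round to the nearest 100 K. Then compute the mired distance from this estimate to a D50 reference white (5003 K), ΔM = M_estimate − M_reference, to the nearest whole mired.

+13 mireds

ln(t − 10) = (196 + 305.0) / 138.5 = 3.6173.
t − 10 = e^3.6173 = 37.238, so t = 47.238.
T = 100·t = 4724 K → 4700 K to the nearest 100 K.
M_estimate = 10⁶/4700 = 212.77; M_reference = 10⁶/5003 = 199.88.
ΔM = 212.77 − 199.88 = 12.89 → +13 mireds.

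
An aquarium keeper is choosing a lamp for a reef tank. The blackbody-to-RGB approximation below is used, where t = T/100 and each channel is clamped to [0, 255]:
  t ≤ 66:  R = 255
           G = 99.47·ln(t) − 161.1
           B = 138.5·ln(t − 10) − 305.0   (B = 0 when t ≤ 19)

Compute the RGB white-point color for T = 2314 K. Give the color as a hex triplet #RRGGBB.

t = 2314/100 = 23.14; the t ≤ 66 branch applies.
R = 255 by definition for t ≤ 66.
G = 99.47·ln 23.14 − 161.1 = 99.47·3.1416 − 161.1 = 151.391.
B = 138.5·ln(23.14 − 10) − 305.0 = 138.5·ln 13.14 − 305.0 = 138.5·2.5757 − 305.0 = 51.729.
Rounded: (255, 151, 52).
In hex: #FF9734.

#FF9734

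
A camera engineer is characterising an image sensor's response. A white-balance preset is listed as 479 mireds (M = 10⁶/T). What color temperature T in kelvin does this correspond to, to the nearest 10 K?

T = 10⁶ / 479 = 2087.68 K → 2090 K.

2090 K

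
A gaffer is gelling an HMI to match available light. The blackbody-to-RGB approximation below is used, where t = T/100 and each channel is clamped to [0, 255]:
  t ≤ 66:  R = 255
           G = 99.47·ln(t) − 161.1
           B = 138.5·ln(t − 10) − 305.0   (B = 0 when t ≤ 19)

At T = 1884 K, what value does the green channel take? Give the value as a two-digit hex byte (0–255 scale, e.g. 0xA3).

t = 1884/100 = 18.84; the t ≤ 66 branch applies.
G = 99.47·ln 18.84 − 161.1 = 99.47·2.9360 − 161.1 = 130.942.
Rounded: 131; in hex, 0x83.

0x83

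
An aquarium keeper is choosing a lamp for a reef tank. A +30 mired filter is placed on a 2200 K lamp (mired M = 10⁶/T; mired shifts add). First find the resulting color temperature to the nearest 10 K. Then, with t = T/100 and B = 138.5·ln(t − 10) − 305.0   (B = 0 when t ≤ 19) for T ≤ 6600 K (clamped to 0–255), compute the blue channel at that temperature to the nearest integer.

M_in = 10⁶/2200 = 454.55; M_out = 454.55 + (+30) = 484.55.
T_out = 10⁶/484.55 = 2063.8 K → 2060 K; t = 20.6.
B = 138.5·ln(20.6 − 10) − 305.0 = 138.5·ln 10.6 − 305.0 = 138.5·2.3609 − 305.0 = 21.978.
Rounded: 22.

22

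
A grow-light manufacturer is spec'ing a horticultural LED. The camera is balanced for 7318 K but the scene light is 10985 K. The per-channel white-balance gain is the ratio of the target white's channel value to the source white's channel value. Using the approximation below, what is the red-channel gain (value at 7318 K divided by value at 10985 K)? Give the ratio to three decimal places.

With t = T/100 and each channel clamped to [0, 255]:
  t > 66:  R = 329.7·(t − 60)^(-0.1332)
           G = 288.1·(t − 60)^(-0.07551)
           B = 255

1.194

At 10985 K (t = 109.85):
  R = 329.7·(109.85 − 60)^(-0.1332) = 329.7·49.85^(-0.1332) = 329.7·0.59412 = 195.880.
At 7318 K (t = 73.18):
  R = 329.7·(73.18 − 60)^(-0.1332) = 329.7·13.18^(-0.1332) = 329.7·0.70930 = 233.855.
Gain = 233.855 / 195.880 = 1.1939 → 1.194.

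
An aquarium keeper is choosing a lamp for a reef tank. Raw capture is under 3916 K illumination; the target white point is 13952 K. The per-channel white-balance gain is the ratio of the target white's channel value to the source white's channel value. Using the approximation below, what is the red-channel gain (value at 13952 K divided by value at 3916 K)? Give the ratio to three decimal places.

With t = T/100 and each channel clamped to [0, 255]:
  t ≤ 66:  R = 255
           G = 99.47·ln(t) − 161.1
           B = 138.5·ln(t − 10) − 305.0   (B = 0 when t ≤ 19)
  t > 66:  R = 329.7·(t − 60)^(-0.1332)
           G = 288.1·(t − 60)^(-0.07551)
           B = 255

0.722

At 3916 K (t = 39.16):
  R = 255 by definition for t ≤ 66.
At 13952 K (t = 139.52):
  R = 329.7·(139.52 − 60)^(-0.1332) = 329.7·79.52^(-0.1332) = 329.7·0.55829 = 184.067.
Gain = 184.067 / 255.000 = 0.7218 → 0.722.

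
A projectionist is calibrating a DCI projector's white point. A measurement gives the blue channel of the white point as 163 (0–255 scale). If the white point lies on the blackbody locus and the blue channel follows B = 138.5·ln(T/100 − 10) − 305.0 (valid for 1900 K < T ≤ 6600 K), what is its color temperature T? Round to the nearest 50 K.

ln(t − 10) = (163 + 305.0) / 138.5 = 3.3791.
t − 10 = e^3.3791 = 29.343, so t = 39.343.
T = 100·t = 3934 K → 3950 K to the nearest 50 K.

3950 K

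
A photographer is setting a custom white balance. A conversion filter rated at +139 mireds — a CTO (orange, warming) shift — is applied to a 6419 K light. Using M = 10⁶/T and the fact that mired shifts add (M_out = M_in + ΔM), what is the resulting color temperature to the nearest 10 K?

M_in = 10⁶/6419 = 155.79 mireds.
M_out = 155.79 + (+139) = 294.79 mireds.
T_out = 10⁶/294.79 = 3392.3 K → 3390 K.

3390 K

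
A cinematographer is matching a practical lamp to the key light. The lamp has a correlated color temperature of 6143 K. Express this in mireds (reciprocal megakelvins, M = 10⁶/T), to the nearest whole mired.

M = 10⁶ / 6143 = 162.787 → 163 mireds.

163 mireds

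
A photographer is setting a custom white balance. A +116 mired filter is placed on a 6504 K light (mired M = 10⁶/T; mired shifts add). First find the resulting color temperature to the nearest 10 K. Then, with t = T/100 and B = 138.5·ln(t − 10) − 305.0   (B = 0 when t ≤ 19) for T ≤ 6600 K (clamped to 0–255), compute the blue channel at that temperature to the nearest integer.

152

M_in = 10⁶/6504 = 153.75; M_out = 153.75 + (+116) = 269.75.
T_out = 10⁶/269.75 = 3707.1 K → 3710 K; t = 37.1.
B = 138.5·ln(37.1 − 10) − 305.0 = 138.5·ln 27.1 − 305.0 = 138.5·3.2995 − 305.0 = 151.985.
Rounded: 152.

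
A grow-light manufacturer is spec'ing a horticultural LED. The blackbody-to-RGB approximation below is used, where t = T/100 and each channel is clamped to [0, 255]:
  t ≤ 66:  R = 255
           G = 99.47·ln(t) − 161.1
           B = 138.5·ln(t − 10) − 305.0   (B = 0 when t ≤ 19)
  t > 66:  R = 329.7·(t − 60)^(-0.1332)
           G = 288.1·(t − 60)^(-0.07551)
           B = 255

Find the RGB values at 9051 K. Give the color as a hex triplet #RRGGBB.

t = 9051/100 = 90.51; the t > 66 branch applies.
R = 329.7·(90.51 − 60)^(-0.1332) = 329.7·30.51^(-0.1332) = 329.7·0.63427 = 209.118.
G = 288.1·(90.51 − 60)^(-0.07551) = 288.1·30.51^(-0.07551) = 288.1·0.77252 = 222.563.
B = 255 by definition for t > 66.
Rounded: (209, 223, 255).
In hex: #D1DFFF.

#D1DFFF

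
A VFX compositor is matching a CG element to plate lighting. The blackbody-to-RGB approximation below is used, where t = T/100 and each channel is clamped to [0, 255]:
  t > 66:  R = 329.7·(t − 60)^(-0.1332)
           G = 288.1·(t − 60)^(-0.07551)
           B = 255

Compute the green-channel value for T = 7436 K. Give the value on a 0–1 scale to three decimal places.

0.924

t = 7436/100 = 74.36; the t > 66 branch applies.
G = 288.1·(74.36 − 60)^(-0.07551) = 288.1·14.36^(-0.07551) = 288.1·0.81776 = 235.595.
On a 0–1 scale: 235.595/255 = 0.9239 → 0.924.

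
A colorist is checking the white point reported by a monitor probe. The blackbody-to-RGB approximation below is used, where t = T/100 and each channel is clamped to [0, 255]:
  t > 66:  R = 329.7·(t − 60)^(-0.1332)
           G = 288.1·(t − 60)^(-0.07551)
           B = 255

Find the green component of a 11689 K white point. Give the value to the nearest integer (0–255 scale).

t = 11689/100 = 116.89; the t > 66 branch applies.
G = 288.1·(116.89 − 60)^(-0.07551) = 288.1·56.89^(-0.07551) = 288.1·0.73702 = 212.334.
Rounded: 212.

212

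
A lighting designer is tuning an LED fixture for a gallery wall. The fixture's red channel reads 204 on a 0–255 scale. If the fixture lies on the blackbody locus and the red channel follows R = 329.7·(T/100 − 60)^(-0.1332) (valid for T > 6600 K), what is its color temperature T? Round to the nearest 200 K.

9600 K

(t − 60)^(-0.1332) = 204/329.7 = 0.61874.
t − 60 = 0.61874^(1/-0.1332) = 0.61874^(-7.508) = 36.748, so t = 96.748.
T = 100·t = 9675 K → 9600 K to the nearest 200 K.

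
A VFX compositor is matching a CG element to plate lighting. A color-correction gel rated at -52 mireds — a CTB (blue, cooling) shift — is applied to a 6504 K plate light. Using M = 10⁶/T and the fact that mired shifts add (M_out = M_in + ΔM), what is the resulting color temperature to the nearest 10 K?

M_in = 10⁶/6504 = 153.75 mireds.
M_out = 153.75 + (-52) = 101.75 mireds.
T_out = 10⁶/101.75 = 9827.9 K → 9830 K.

9830 K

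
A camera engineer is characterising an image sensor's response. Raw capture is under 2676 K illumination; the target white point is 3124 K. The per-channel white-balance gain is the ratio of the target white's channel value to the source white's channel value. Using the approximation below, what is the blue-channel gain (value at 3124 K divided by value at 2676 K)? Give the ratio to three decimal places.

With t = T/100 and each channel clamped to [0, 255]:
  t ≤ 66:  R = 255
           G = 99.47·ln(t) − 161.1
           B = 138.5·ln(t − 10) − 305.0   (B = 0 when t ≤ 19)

1.384

At 2676 K (t = 26.76):
  B = 138.5·ln(26.76 − 10) − 305.0 = 138.5·ln 16.76 − 305.0 = 138.5·2.8190 − 305.0 = 85.431.
At 3124 K (t = 31.24):
  B = 138.5·ln(31.24 − 10) − 305.0 = 138.5·ln 21.24 − 305.0 = 138.5·3.0559 − 305.0 = 118.240.
Gain = 118.240 / 85.431 = 1.3840 → 1.384.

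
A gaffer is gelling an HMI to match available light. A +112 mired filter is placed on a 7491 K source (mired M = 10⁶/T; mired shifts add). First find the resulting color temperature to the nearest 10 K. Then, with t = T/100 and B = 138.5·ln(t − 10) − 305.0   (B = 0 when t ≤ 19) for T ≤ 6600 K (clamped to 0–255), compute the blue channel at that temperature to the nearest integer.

169

M_in = 10⁶/7491 = 133.49; M_out = 133.49 + (+112) = 245.49.
T_out = 10⁶/245.49 = 4073.4 K → 4070 K; t = 40.7.
B = 138.5·ln(40.7 − 10) − 305.0 = 138.5·ln 30.7 − 305.0 = 138.5·3.4243 − 305.0 = 169.260.
Rounded: 169.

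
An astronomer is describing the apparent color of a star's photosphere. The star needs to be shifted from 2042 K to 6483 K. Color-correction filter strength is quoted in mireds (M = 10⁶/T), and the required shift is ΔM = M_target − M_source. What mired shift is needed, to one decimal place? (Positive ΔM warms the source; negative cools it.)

M_source = 10⁶/2042 = 489.716; M_target = 10⁶/6483 = 154.250.
ΔM = 154.250 − 489.716 = -335.466 → -335.5 mireds, a cooling shift.

-335.5 mireds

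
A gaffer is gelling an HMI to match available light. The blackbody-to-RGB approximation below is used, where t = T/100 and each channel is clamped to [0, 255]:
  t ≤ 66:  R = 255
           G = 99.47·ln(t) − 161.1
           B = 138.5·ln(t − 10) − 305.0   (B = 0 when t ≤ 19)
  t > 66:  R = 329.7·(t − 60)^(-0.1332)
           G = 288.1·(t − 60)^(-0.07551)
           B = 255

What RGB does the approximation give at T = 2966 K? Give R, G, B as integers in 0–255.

R=255, G=176, B=108

t = 2966/100 = 29.66; the t ≤ 66 branch applies.
R = 255 by definition for t ≤ 66.
G = 99.47·ln 29.66 − 161.1 = 99.47·3.3898 − 161.1 = 176.083.
B = 138.5·ln(29.66 − 10) − 305.0 = 138.5·ln 19.66 − 305.0 = 138.5·2.9786 − 305.0 = 107.534.
Rounded: (255, 176, 108).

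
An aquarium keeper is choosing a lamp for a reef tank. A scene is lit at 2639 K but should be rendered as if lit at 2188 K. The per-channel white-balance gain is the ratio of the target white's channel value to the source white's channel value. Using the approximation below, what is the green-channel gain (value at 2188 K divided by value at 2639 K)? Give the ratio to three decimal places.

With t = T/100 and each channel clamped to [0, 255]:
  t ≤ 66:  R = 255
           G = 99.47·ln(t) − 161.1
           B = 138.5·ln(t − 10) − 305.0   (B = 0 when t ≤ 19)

At 2639 K (t = 26.39):
  G = 99.47·ln 26.39 − 161.1 = 99.47·3.2730 − 161.1 = 164.464.
At 2188 K (t = 21.88):
  G = 99.47·ln 21.88 − 161.1 = 99.47·3.0856 − 161.1 = 145.822.
Gain = 145.822 / 164.464 = 0.8867 → 0.887.

0.887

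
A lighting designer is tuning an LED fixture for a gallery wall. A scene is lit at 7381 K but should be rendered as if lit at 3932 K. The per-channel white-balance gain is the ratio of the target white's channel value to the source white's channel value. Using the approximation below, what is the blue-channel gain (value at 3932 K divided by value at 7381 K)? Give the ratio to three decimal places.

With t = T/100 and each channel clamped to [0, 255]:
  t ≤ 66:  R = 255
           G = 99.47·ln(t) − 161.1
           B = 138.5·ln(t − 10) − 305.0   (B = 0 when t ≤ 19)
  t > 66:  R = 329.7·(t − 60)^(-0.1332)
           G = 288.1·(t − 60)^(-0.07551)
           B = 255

0.639

At 7381 K (t = 73.81):
  B = 255 by definition for t > 66.
At 3932 K (t = 39.32):
  B = 138.5·ln(39.32 − 10) − 305.0 = 138.5·ln 29.32 − 305.0 = 138.5·3.3783 − 305.0 = 162.890.
Gain = 162.890 / 255.000 = 0.6388 → 0.639.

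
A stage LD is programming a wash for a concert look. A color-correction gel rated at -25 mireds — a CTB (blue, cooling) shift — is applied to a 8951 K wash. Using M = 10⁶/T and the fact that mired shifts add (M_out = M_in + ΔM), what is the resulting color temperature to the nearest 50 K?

11550 K

M_in = 10⁶/8951 = 111.72 mireds.
M_out = 111.72 + (-25) = 86.72 mireds.
T_out = 10⁶/86.72 = 11531.5 K → 11550 K.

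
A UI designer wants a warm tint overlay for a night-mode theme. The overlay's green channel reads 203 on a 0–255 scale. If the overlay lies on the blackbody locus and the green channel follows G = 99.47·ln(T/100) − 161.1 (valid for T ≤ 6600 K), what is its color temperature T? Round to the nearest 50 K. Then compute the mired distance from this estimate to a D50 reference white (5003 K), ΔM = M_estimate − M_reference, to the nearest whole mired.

+57 mireds

ln t = (203 + 161.1) / 99.47 = 3.6604.
t = e^3.6604 = 38.877.
T = 100·t = 3888 K → 3900 K to the nearest 50 K.
M_estimate = 10⁶/3900 = 256.41; M_reference = 10⁶/5003 = 199.88.
ΔM = 256.41 − 199.88 = 56.53 → +57 mireds.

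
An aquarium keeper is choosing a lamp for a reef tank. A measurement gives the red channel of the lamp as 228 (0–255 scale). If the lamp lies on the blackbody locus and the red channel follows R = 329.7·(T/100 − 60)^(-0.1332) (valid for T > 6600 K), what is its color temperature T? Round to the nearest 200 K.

7600 K

(t − 60)^(-0.1332) = 228/329.7 = 0.69154.
t − 60 = 0.69154^(1/-0.1332) = 0.69154^(-7.508) = 15.943, so t = 75.943.
T = 100·t = 7594 K → 7600 K to the nearest 200 K.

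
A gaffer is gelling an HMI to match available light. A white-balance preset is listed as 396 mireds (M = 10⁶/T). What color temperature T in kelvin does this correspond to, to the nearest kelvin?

2525 K

T = 10⁶ / 396 = 2525.25 K → 2525 K.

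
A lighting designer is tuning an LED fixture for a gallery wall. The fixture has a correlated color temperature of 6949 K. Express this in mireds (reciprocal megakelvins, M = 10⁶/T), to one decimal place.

143.9 mireds

M = 10⁶ / 6949 = 143.906 → 143.9 mireds.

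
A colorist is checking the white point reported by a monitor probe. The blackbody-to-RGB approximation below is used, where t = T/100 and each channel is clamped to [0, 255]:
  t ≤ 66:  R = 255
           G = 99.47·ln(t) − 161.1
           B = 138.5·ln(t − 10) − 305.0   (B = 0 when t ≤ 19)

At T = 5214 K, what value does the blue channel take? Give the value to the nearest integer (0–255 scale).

t = 5214/100 = 52.14; the t ≤ 66 branch applies.
B = 138.5·ln(52.14 − 10) − 305.0 = 138.5·ln 42.14 − 305.0 = 138.5·3.7410 − 305.0 = 213.128.
Rounded: 213.

213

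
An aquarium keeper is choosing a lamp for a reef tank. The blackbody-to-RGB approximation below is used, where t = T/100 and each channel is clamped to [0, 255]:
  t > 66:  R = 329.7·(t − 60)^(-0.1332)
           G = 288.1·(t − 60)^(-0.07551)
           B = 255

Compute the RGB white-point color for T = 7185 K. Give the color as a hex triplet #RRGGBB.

t = 7185/100 = 71.85; the t > 66 branch applies.
R = 329.7·(71.85 − 60)^(-0.1332) = 329.7·11.85^(-0.1332) = 329.7·0.71942 = 237.192.
G = 288.1·(71.85 − 60)^(-0.07551) = 288.1·11.85^(-0.07551) = 288.1·0.82970 = 239.038.
B = 255 by definition for t > 66.
Rounded: (237, 239, 255).
In hex: #EDEFFF.

#EDEFFF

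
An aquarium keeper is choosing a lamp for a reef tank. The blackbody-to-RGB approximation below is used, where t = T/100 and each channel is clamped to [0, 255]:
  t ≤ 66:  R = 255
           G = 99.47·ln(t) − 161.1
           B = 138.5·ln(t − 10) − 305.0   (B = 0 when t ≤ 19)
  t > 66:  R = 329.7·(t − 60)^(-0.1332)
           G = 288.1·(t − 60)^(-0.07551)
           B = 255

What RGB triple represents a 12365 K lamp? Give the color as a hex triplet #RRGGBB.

t = 12365/100 = 123.65; the t > 66 branch applies.
R = 329.7·(123.65 − 60)^(-0.1332) = 329.7·63.65^(-0.1332) = 329.7·0.57509 = 189.606.
G = 288.1·(123.65 − 60)^(-0.07551) = 288.1·63.65^(-0.07551) = 288.1·0.73079 = 210.542.
B = 255 by definition for t > 66.
Rounded: (190, 211, 255).
In hex: #BED3FF.

#BED3FF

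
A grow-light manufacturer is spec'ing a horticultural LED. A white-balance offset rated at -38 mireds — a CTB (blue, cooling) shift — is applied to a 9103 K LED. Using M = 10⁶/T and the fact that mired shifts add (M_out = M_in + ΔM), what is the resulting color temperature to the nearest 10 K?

13920 K

M_in = 10⁶/9103 = 109.85 mireds.
M_out = 109.85 + (-38) = 71.85 mireds.
T_out = 10⁶/71.85 = 13917.1 K → 13920 K.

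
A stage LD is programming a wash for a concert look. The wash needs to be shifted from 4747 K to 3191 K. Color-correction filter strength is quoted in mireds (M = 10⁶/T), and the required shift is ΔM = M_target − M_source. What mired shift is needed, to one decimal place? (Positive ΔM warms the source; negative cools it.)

M_source = 10⁶/4747 = 210.659; M_target = 10⁶/3191 = 313.381.
ΔM = 313.381 − 210.659 = 102.722 → +102.7 mireds, a warming shift.

+102.7 mireds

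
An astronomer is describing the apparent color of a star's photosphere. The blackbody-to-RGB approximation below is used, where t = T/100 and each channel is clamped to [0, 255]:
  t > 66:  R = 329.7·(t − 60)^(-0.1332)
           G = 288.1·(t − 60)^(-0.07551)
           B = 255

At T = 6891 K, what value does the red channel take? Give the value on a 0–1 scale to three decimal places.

t = 6891/100 = 68.91; the t > 66 branch applies.
R = 329.7·(68.91 − 60)^(-0.1332) = 329.7·8.91^(-0.1332) = 329.7·0.74727 = 246.374.
On a 0–1 scale: 246.374/255 = 0.9662 → 0.966.

0.966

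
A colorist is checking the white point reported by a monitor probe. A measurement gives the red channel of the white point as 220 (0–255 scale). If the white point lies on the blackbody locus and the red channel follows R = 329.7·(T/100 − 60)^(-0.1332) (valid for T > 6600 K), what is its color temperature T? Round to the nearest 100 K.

8100 K

(t − 60)^(-0.1332) = 220/329.7 = 0.66727.
t − 60 = 0.66727^(1/-0.1332) = 0.66727^(-7.508) = 20.847, so t = 80.847.
T = 100·t = 8085 K → 8100 K to the nearest 100 K.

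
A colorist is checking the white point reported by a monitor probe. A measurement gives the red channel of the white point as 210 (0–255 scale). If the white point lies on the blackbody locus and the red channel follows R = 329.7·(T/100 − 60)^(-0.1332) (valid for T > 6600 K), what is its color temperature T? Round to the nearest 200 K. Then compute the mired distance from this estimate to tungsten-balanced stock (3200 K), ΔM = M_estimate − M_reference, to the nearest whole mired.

-201 mireds

(t − 60)^(-0.1332) = 210/329.7 = 0.63694.
t − 60 = 0.63694^(1/-0.1332) = 0.63694^(-7.508) = 29.561, so t = 89.561.
T = 100·t = 8956 K → 9000 K to the nearest 200 K.
M_estimate = 10⁶/9000 = 111.11; M_reference = 10⁶/3200 = 312.50.
ΔM = 111.11 − 312.50 = -201.39 → -201 mireds.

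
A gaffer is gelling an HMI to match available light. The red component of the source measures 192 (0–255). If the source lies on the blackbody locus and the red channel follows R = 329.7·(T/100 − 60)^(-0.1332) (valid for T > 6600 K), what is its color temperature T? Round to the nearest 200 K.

11800 K

(t − 60)^(-0.1332) = 192/329.7 = 0.58235.
t − 60 = 0.58235^(1/-0.1332) = 0.58235^(-7.508) = 57.929, so t = 117.929.
T = 100·t = 11793 K → 11800 K to the nearest 200 K.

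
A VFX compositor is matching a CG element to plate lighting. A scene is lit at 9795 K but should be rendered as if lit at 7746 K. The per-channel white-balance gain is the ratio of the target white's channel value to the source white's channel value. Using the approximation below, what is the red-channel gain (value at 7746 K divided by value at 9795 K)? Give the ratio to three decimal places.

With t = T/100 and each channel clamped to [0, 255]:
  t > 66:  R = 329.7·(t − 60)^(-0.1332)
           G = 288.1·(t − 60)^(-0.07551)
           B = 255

1.109

At 9795 K (t = 97.95):
  R = 329.7·(97.95 − 60)^(-0.1332) = 329.7·37.95^(-0.1332) = 329.7·0.61610 = 203.127.
At 7746 K (t = 77.46):
  R = 329.7·(77.46 − 60)^(-0.1332) = 329.7·17.46^(-0.1332) = 329.7·0.68322 = 225.257.
Gain = 225.257 / 203.127 = 1.1089 → 1.109.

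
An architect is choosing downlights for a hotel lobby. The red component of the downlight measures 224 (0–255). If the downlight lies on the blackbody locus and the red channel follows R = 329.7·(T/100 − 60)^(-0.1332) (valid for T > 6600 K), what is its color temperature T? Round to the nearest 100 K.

7800 K

(t − 60)^(-0.1332) = 224/329.7 = 0.67941.
t − 60 = 0.67941^(1/-0.1332) = 0.67941^(-7.508) = 18.209, so t = 78.209.
T = 100·t = 7821 K → 7800 K to the nearest 100 K.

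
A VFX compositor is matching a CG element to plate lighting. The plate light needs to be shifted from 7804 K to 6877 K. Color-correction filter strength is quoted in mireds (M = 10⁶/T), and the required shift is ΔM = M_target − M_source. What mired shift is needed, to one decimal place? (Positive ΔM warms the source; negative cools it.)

M_source = 10⁶/7804 = 128.139; M_target = 10⁶/6877 = 145.412.
ΔM = 145.412 − 128.139 = 17.273 → +17.3 mireds, a warming shift.

+17.3 mireds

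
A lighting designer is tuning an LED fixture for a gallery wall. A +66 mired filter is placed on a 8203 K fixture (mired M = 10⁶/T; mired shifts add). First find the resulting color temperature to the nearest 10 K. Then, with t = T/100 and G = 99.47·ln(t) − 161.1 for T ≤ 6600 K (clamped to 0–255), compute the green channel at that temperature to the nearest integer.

M_in = 10⁶/8203 = 121.91; M_out = 121.91 + (+66) = 187.91.
T_out = 10⁶/187.91 = 5321.8 K → 5320 K; t = 53.2.
G = 99.47·ln 53.2 − 161.1 = 99.47·3.9741 − 161.1 = 234.200.
Rounded: 234.

234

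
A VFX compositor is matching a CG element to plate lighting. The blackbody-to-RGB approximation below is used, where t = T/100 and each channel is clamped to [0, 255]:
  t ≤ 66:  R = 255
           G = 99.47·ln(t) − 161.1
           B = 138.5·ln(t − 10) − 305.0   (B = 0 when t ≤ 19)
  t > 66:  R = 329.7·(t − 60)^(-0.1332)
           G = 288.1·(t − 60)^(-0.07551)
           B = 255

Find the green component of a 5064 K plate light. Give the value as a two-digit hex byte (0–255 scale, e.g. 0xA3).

0xE5

t = 5064/100 = 50.64; the t ≤ 66 branch applies.
G = 99.47·ln 50.64 − 161.1 = 99.47·3.9247 − 161.1 = 229.294.
Rounded: 229; in hex, 0xE5.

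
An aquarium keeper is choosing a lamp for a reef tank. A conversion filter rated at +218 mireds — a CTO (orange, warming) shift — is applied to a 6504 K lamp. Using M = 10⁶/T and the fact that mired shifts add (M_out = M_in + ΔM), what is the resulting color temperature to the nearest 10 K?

M_in = 10⁶/6504 = 153.75 mireds.
M_out = 153.75 + (+218) = 371.75 mireds.
T_out = 10⁶/371.75 = 2690.0 K → 2690 K.

2690 K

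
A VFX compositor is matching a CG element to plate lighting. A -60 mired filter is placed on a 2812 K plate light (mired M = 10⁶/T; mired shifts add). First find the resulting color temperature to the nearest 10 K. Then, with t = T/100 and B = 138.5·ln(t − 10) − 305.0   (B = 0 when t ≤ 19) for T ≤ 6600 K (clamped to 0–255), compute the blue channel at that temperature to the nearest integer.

134

M_in = 10⁶/2812 = 355.62; M_out = 355.62 + (-60) = 295.62.
T_out = 10⁶/295.62 = 3382.7 K → 3380 K; t = 33.8.
B = 138.5·ln(33.8 − 10) − 305.0 = 138.5·ln 23.8 − 305.0 = 138.5·3.1697 − 305.0 = 134.001.
Rounded: 134.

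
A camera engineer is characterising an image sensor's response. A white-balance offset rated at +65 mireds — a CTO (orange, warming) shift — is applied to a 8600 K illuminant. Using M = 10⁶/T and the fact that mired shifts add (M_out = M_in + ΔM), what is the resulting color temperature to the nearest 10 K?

M_in = 10⁶/8600 = 116.28 mireds.
M_out = 116.28 + (+65) = 181.28 mireds.
T_out = 10⁶/181.28 = 5516.4 K → 5520 K.

5520 K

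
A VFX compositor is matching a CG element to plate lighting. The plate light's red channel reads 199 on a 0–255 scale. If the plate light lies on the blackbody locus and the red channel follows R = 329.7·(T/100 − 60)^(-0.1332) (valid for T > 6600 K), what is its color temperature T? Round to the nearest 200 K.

10400 K

(t − 60)^(-0.1332) = 199/329.7 = 0.60358.
t − 60 = 0.60358^(1/-0.1332) = 0.60358^(-7.508) = 44.273, so t = 104.273.
T = 100·t = 10427 K → 10400 K to the nearest 200 K.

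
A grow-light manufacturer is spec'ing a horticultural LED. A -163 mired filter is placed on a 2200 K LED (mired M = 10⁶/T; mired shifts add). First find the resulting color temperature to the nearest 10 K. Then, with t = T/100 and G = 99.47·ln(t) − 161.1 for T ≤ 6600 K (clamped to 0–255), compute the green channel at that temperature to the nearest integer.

M_in = 10⁶/2200 = 454.55; M_out = 454.55 + (-163) = 291.55.
T_out = 10⁶/291.55 = 3430.0 K → 3430 K; t = 34.3.
G = 99.47·ln 34.3 − 161.1 = 99.47·3.5351 − 161.1 = 190.541.
Rounded: 191.

191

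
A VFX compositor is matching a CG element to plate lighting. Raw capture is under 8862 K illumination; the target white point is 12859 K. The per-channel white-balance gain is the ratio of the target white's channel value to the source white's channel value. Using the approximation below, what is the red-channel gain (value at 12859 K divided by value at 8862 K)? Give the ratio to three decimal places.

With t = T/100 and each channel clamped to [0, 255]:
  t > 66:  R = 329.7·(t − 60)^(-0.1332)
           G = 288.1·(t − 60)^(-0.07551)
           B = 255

0.890

At 8862 K (t = 88.62):
  R = 329.7·(88.62 − 60)^(-0.1332) = 329.7·28.62^(-0.1332) = 329.7·0.63969 = 210.907.
At 12859 K (t = 128.59):
  R = 329.7·(128.59 − 60)^(-0.1332) = 329.7·68.59^(-0.1332) = 329.7·0.56939 = 187.728.
Gain = 187.728 / 210.907 = 0.8901 → 0.890.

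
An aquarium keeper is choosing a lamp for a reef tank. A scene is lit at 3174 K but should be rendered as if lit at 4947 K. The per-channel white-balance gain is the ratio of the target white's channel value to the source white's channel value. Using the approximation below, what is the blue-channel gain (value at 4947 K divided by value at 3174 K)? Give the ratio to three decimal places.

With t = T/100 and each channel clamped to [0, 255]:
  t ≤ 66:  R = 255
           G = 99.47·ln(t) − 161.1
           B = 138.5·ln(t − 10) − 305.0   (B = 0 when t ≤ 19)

1.680

At 3174 K (t = 31.74):
  B = 138.5·ln(31.74 − 10) − 305.0 = 138.5·ln 21.74 − 305.0 = 138.5·3.0792 − 305.0 = 121.463.
At 4947 K (t = 49.47):
  B = 138.5·ln(49.47 − 10) − 305.0 = 138.5·ln 39.47 − 305.0 = 138.5·3.6755 − 305.0 = 204.062.
Gain = 204.062 / 121.463 = 1.6800 → 1.680.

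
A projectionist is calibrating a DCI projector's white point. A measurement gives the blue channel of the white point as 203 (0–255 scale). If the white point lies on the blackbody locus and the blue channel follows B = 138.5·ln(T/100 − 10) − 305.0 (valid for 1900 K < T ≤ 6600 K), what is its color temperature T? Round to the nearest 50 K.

ln(t − 10) = (203 + 305.0) / 138.5 = 3.6679.
t − 10 = e^3.6679 = 39.168, so t = 49.168.
T = 100·t = 4917 K → 4900 K to the nearest 50 K.

4900 K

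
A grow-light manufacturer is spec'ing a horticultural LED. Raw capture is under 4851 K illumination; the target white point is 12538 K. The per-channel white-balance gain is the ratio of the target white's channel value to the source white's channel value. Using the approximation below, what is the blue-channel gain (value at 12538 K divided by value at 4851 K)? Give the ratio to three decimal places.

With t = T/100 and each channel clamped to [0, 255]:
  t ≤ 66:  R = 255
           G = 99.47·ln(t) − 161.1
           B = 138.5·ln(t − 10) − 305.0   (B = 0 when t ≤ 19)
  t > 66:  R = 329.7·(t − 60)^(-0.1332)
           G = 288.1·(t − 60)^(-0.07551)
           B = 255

At 4851 K (t = 48.51):
  B = 138.5·ln(48.51 − 10) − 305.0 = 138.5·ln 38.51 − 305.0 = 138.5·3.6509 − 305.0 = 200.652.
At 12538 K (t = 125.38):
  B = 255 by definition for t > 66.
Gain = 255.000 / 200.652 = 1.2709 → 1.271.

1.271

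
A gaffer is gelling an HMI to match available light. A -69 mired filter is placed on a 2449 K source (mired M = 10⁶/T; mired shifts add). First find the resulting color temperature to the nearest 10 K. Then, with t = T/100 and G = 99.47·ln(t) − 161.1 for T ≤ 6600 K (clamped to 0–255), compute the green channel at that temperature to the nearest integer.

M_in = 10⁶/2449 = 408.33; M_out = 408.33 + (-69) = 339.33.
T_out = 10⁶/339.33 = 2947.0 K → 2950 K; t = 29.5.
G = 99.47·ln 29.5 − 161.1 = 99.47·3.3844 − 161.1 = 175.545.
Rounded: 176.

176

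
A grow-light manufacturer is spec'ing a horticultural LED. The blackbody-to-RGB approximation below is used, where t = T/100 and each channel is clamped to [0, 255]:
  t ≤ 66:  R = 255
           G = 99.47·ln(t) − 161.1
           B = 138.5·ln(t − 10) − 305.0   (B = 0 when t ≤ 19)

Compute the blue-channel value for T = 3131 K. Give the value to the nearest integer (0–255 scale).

t = 3131/100 = 31.31; the t ≤ 66 branch applies.
B = 138.5·ln(31.31 − 10) − 305.0 = 138.5·ln 21.31 − 305.0 = 138.5·3.0592 − 305.0 = 118.696.
Rounded: 119.

119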